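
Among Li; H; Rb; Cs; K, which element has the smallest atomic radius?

H is in period 1, group 1; Li is in period 2, group 1; K is in period 4, group 1; Rb is in period 5, group 1; Cs is in period 6, group 1.
Across a period the added protons contract the valence shell; down a group each new principal shell makes the atom larger.
All are in group 1, so atomic radius increases down the group.
The smallest atomic radius among these belongs to H.

H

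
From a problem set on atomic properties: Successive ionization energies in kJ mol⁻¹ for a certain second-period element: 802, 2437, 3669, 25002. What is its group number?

Group 13

Look for the largest jump between consecutive ionization energies: IE4/IE3 ≈ 6.8, far larger than any earlier ratio.
That jump marks the point where a core electron is being removed. So the atom has 3 valence electrons.
A main-group element with 3 valence electrons is in group 13.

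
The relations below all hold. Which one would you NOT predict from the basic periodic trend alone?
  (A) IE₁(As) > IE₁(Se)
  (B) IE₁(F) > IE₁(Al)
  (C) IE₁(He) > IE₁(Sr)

(A)

The general trend: IE₁ increases across a period and decreases down a group.
(A) As (period 4, group 15) vs Se (period 4, group 16): the stated order contradicts the simple trend.
(B) F (period 2, group 17) vs Al (period 3, group 13): the stated order agrees with the simple trend.
(C) He (period 1, group 18) vs Sr (period 5, group 2): the stated order agrees with the simple trend.
The exception is (A): Se (4p⁴) ionizes more easily than half-filled As (4p³).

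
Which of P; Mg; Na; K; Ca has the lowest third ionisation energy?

P

Consider each +2 ion: P²⁺ still has 3 valence electrons; Mg²⁺ is the bare [Ne] core; Na²⁺ is already 1 electron into the core; K²⁺ is already 1 electron into the core; Ca²⁺ is the bare [Ar] core.
Breaking into a closed-shell core is much more expensive than removing a leftover valence electron — K, Ca, Na and Mg have the largest IE_3 here.
Approximate IE_3 values (kJ/mol): P 2914, Mg 7733, Na 6910, K 4420, Ca 4912.
Putting it together, IE_3: P < K < Ca < Na < Mg.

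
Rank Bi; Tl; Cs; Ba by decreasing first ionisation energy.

Bi, Tl, Ba, Cs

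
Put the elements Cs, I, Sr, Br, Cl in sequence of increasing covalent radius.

Cl < Br < I < Sr < Cs

Atomic radius shrinks across a period as nuclear charge pulls the same shell inward, and grows down a group as new shells are added.
Here both period and group differ, so the two effects have to be weighed against each other.
Br > Cl: they share group 17; the group trend gives Br the larger value.
I > Br: I sits below Br in group 17, so the down-group effect alone puts I larger.
Sr > I: both are in period 5; the period trend gives Sr the larger value.
Cs > Sr: relative to Sr, both the across-period and down-group shifts push Cs's atomic radius up.
Approximate values (pm): Cl 99, Br 114, Sr 185, I 133, Cs 232.
So from smallest to largest: Cl < Br < I < Sr < Cs.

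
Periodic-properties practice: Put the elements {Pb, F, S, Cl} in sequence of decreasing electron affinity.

Cl > F > S > Pb

F is in period 2, group 17; S is in period 3, group 16; Cl is in period 3, group 17; Pb is in period 6, group 14.
Adding an electron releases more energy for atoms nearer the top right (short of the noble gases).
Neither a single period nor a single group — weigh both effects.
S > Pb: relative to Pb, both the across-period and down-group shifts push S's electron affinity up.
F > S: relative to S, both the across-period and down-group shifts push F's electron affinity up.
Cl > F: this pair runs against the simple trend — see the exception note.
Note the exception: Cl has a higher electron affinity than F, contrary to the simple trend — F's small 2p subshell makes the incoming electron feel strong e⁻–e⁻ repulsion, so Cl actually releases more energy on gaining an electron.
Approximate values (kJ/mol): F 328, S 200, Cl 349, Pb 35.
So from highest to lowest: Cl > F > S > Pb.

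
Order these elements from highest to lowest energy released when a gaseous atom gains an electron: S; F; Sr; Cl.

Cl, F, S, Sr

EA tends to increase across a period and decrease down a group, though the pattern is less regular than for IE or radius.
Neither a single period nor a single group — weigh both effects.
S > Sr: relative to Sr, both the across-period and down-group shifts push S's electron affinity up.
F > S: relative to S, both the across-period and down-group shifts push F's electron affinity up.
Cl > F: this pair runs against the simple trend — see the exception note.
Note the exception: Cl has a higher electron affinity than F, contrary to the simple trend — F's small 2p subshell makes the incoming electron feel strong e⁻–e⁻ repulsion, so Cl actually releases more energy on gaining an electron.
Approximate values (kJ/mol): F 328, S 200, Cl 349, Sr 5.
So from highest to lowest: Cl > F > S > Sr.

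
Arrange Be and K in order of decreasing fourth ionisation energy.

Consider each +3 ion: Be³⁺ is already 1 electron into the core; K³⁺ is already 2 electrons into the core.
All of these are removing an electron from a noble-gas core or deeper; the smaller core (lower principal quantum number) is held far more tightly, and within a period the higher nuclear charge binds the same core more tightly.
Tabulated IE_4 (kJ/mol): Be 21007, K 5877.
Overall IE_4 order: K < Be.

Be > K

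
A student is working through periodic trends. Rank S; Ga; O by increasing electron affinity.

Ga < O < S

O is in period 2, group 16; S is in period 3, group 16; Ga is in period 4, group 13.
Electron affinity generally becomes more exothermic across a period toward the halogens and less exothermic down a group.
These span different periods and groups, so the two trends combine.
O > Ga: relative to Ga, both the across-period and down-group shifts push O's electron affinity up.
S > O: this pair runs against the simple trend — see the exception note.
Note the exception: S has a higher electron affinity than O, contrary to the simple trend — the compact 2p subshell of O repels the added electron more than S's larger 3p does.
Tabulated electron affinity (kJ/mol): O 141, S 200, Ga 29.
So from lowest to highest: Ga < O < S.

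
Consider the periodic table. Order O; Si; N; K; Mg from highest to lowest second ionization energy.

O > K > N > Si > Mg

After 1 electron has been removed, what remains? O⁺ still has 5 valence electrons; Si⁺ still has 3 valence electrons; N⁺ still has 4 valence electrons; K⁺ is the bare [Ar] core; Mg⁺ still has 1 valence electron.
Usually core removal costs more than valence removal, but here the competition is close: a tightly held n=2 valence electron can cost more to remove than an n=3 core electron, so the actual values have to decide it.
Valence configurations: O⁺ [He]2s²2p³, Si⁺ [Ne]3s²3p¹, N⁺ [He]2s²2p², Mg⁺ [Ne]3s¹.
The numbers (kJ/mol): O 3388, Si 1577, N 2856, K 3052, Mg 1451.
So the second ionization energies run Mg < Si < N < K < O.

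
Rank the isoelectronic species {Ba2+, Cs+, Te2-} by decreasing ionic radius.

Te2-, Cs+, Ba2+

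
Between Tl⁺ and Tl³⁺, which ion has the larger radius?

Both ions have Z = 81 protons, but Tl³⁺ has lost more electrons, so its remaining electrons feel a larger effective nuclear charge per electron and are pulled in more tightly.
Higher positive charge → smaller ion, so Tl⁺ > Tl³⁺.

Tl⁺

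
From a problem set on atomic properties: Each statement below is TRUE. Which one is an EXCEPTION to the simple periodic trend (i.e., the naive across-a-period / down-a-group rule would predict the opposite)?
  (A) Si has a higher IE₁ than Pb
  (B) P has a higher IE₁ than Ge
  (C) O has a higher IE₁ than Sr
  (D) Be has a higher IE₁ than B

The general trend: IE₁ increases across a period and decreases down a group.
(A) Si (period 3, group 14) vs Pb (period 6, group 14): the stated order agrees with the simple trend.
(B) P (period 3, group 15) vs Ge (period 4, group 14): the stated order agrees with the simple trend.
(C) O (period 2, group 16) vs Sr (period 5, group 2): the stated order agrees with the simple trend.
(D) Be (period 2, group 2) vs B (period 2, group 13): the stated order contradicts the simple trend.
The exception is (D): removing B's lone 2p electron is easier than breaking Be's filled 2s².

(D)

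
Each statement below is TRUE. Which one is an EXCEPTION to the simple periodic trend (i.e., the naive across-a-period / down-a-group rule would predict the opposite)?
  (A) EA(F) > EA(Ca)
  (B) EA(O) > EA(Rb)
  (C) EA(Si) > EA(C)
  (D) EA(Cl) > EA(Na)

The general trend: electron affinity increases across a period and decreases down a group.
(A) F (period 2, group 17) vs Ca (period 4, group 2): the stated order agrees with the simple trend.
(B) O (period 2, group 16) vs Rb (period 5, group 1): the stated order agrees with the simple trend.
(C) Si (period 3, group 14) vs C (period 2, group 14): the stated order contradicts the simple trend.
(D) Cl (period 3, group 17) vs Na (period 3, group 1): the stated order agrees with the simple trend.
The exception is (C): Si's larger, more diffuse 3p orbitals accept an added electron slightly more readily than C's compact 2p.

(C)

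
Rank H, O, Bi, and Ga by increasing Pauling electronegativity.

Ga, Bi, H, O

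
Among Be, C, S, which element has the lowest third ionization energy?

After 2 electrons have been removed, what remains? Be²⁺ is the bare [He] core; C²⁺ still has 2 valence electrons; S²⁺ still has 4 valence electrons.
Pulling an electron out of a noble-gas core costs far more than removing a remaining valence electron, so Be sits at the high end of IE_3.
Valence configurations: C²⁺ [He]2s², S²⁺ [Ne]3s²3p².
Approximate IE_3 values (kJ/mol): Be 14849, C 4620, S 3357.
Putting it together, IE_3: S < C < Be.

S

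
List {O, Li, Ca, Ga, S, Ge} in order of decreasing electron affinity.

S, O, Ge, Li, Ga, Ca

Li is in period 2, group 1; O is in period 2, group 16; S is in period 3, group 16; Ca is in period 4, group 2; Ga is in period 4, group 13; Ge is in period 4, group 14.
Adding an electron releases more energy for atoms nearer the top right (short of the noble gases).
Here both period and group differ, so the two effects have to be weighed against each other.
Ga > Ca: Ga lies to the right of Ca in period 4, so the across-period effect alone puts Ga higher.
Li > Ga: the two effects oppose for this pair; the down-group effect wins (60 vs 29 kJ/mol).
Ge > Li: period and group pull opposite ways; the across-period shift dominates (119 vs 60 kJ/mol).
O > Ge: relative to Ge, both the across-period and down-group shifts push O's electron affinity up.
S > O: this pair runs against the simple trend — see the exception note.
Note the exception: S has a higher electron affinity than O, contrary to the simple trend — the compact 2p subshell of O repels the added electron more than S's larger 3p does.
For reference (kJ/mol): Li 60, O 141, S 200, Ca 2, Ga 29, Ge 119.
So from highest to lowest: S > O > Ge > Li > Ga > Ca.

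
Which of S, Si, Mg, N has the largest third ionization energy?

The third ionization energy removes an electron from the +2 ion. For each element: S²⁺ still has 4 valence electrons; Si²⁺ still has 2 valence electrons; Mg²⁺ is the bare [Ne] core; N²⁺ still has 3 valence electrons.
Pulling an electron out of a noble-gas core costs far more than removing a remaining valence electron, so Mg sits at the high end of IE_3.
Valence configurations: S²⁺ [Ne]3s²3p², Si²⁺ [Ne]3s², N²⁺ [He]2s²2p¹.
Tabulated IE_3 (kJ/mol): S 3357, Si 3232, Mg 7733, N 4578.
Putting it together, IE_3: Si < S < N < Mg.

Mg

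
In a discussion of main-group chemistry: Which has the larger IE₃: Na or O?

Na

The third ionization energy removes an electron from the +2 ion. For each element: Na²⁺ is already 1 electron into the core; O²⁺ still has 4 valence electrons.
Pulling an electron out of a noble-gas core costs far more than removing a remaining valence electron, so Na sits at the high end of IE_3.
The numbers (kJ/mol): Na 6910, O 5300.
So the third ionization energies run O < Na.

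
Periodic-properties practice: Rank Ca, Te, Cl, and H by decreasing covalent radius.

H is in period 1, group 1; Cl is in period 3, group 17; Ca is in period 4, group 2; Te is in period 5, group 16.
Moving right in a period, electrons are added to the same shell under a stronger nuclear pull, so atoms get smaller; moving down, a new shell is opened and atoms get larger.
Here both period and group differ, so the two effects have to be weighed against each other.
Cl > H: the two effects oppose for this pair; the down-group effect wins (99 vs 32 pm).
Te > Cl: relative to Cl, both the across-period and down-group shifts push Te's atomic radius up.
Ca > Te: the two effects oppose for this pair; the across-period effect wins (171 vs 136 pm).
Approximate values (pm): H 32, Cl 99, Ca 171, Te 136.
So from largest to smallest: Ca > Te > Cl > H.

Ca > Te > Cl > H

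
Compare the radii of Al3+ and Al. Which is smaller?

Al3+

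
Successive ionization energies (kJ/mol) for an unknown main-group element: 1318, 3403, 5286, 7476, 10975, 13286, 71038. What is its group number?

Group 16

Look for the largest jump between consecutive ionization energies: IE7/IE6 ≈ 5.3, far larger than any earlier ratio.
That jump marks the point where a core electron is being removed. So the atom has 6 valence electrons.
A main-group element with 6 valence electrons is in group 16.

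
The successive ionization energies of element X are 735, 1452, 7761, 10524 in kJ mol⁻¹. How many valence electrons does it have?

Look for the largest jump between consecutive ionization energies: IE3/IE2 ≈ 5.3, far larger than any earlier ratio.
That jump marks the point where a core electron is being removed. So the atom has 2 valence electrons.

2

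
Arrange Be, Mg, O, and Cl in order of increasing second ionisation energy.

IE_2 is the cost of taking one more electron from the +1 cation: Be⁺ still has 1 valence electron; Mg⁺ still has 1 valence electron; O⁺ still has 5 valence electrons; Cl⁺ still has 6 valence electrons.
All are still removing valence electrons, so compare the +1 ions as you would atoms: IE_2 generally rises across a period (higher Z_eff) and falls down a group (larger shell), subject to the usual subshell exceptions.
Valence configurations: Be⁺ [He]2s¹, Mg⁺ [Ne]3s¹, O⁺ [He]2s²2p³, Cl⁺ [Ne]3s²3p⁴.
Approximate IE_2 values (kJ/mol): Be 1757, Mg 1451, O 3388, Cl 2298.
Overall IE_2 order: Mg < Be < Cl < O.

Mg, Be, Cl, O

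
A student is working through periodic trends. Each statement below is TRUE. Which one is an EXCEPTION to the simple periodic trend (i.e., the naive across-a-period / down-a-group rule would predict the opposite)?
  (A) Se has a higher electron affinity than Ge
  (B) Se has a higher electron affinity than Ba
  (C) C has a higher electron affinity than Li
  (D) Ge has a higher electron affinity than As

The general trend: electron affinity increases across a period and decreases down a group.
(A) Se (period 4, group 16) vs Ge (period 4, group 14): the stated order agrees with the simple trend.
(B) Se (period 4, group 16) vs Ba (period 6, group 2): the stated order agrees with the simple trend.
(C) C (period 2, group 14) vs Li (period 2, group 1): the stated order agrees with the simple trend.
(D) Ge (period 4, group 14) vs As (period 4, group 15): the stated order contradicts the simple trend.
The exception is (D): adding an electron to As's half-filled 4p³ is unfavourable, so Ge (4p²) has the more exothermic EA.

(D)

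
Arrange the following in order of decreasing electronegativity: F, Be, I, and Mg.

F > I > Be > Mg

Be is in period 2, group 2; F is in period 2, group 17; Mg is in period 3, group 2; I is in period 5, group 17.
Electronegativity increases across a period and decreases down a group, tracking effective nuclear charge and atomic size.
Here both period and group differ, so the two effects have to be weighed against each other.
Be > Mg: they share group 2; the group trend gives Be the larger value.
I > Be: period and group pull opposite ways; the across-period shift dominates (2.66 vs 1.57).
F > I: F sits above I in group 17, so the down-group effect alone puts F higher.
Tabulated electronegativity (Pauling): Be 1.57, F 3.98, Mg 1.31, I 2.66.
So from highest to lowest: F > I > Be > Mg.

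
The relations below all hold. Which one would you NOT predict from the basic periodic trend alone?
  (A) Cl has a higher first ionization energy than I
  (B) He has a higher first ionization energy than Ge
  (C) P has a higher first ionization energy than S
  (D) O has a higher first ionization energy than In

The general trend: first ionization energy increases across a period and decreases down a group.
(A) Cl (period 3, group 17) vs I (period 5, group 17): the stated order agrees with the simple trend.
(B) He (period 1, group 18) vs Ge (period 4, group 14): the stated order agrees with the simple trend.
(C) P (period 3, group 15) vs S (period 3, group 16): the stated order contradicts the simple trend.
(D) O (period 2, group 16) vs In (period 5, group 13): the stated order agrees with the simple trend.
The exception is (C): S (3p⁴) ionizes more easily than half-filled P (3p³) because the paired 3p electron in S is pushed out by e⁻–e⁻ repulsion.

(C)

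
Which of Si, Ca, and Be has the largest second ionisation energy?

Be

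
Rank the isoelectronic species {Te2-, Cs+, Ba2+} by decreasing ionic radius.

Te2- > Cs+ > Ba2+

All of these have 54 electrons, so size is governed by nuclear charge alone: the more protons, the stronger the pull on the same electron cloud, and the smaller the ion.
Nuclear charges: Ba2+ (Z=56), Cs+ (Z=55), Te2- (Z=52).
Largest to smallest: Te2- > Cs+ > Ba2+.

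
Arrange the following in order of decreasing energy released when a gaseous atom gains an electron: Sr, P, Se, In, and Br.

Adding an electron releases more energy for atoms nearer the top right (short of the noble gases).
These span different periods and groups, so the two trends combine.
In > Sr: both are in period 5; the period trend gives In the larger value.
P > In: relative to In, both the across-period and down-group shifts push P's electron affinity up.
Se > P: period and group pull opposite ways; the across-period shift dominates (195 vs 72 kJ/mol).
Br > Se: both are in period 4; the period trend gives Br the larger value.
Approximate values (kJ/mol): P 72, Se 195, Br 325, Sr 5, In 29.
So from highest to lowest: Br > Se > P > In > Sr.

Br > Se > P > In > Sr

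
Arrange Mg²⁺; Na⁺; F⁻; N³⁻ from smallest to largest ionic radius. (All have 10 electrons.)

All of these have 10 electrons, so size is governed by nuclear charge alone: the more protons, the stronger the pull on the same electron cloud, and the smaller the ion.
Nuclear charges: Mg²⁺ (Z=12), Na⁺ (Z=11), F⁻ (Z=9), N³⁻ (Z=7).
Smallest to largest: Mg²⁺ < Na⁺ < F⁻ < N³⁻.

Mg²⁺, Na⁺, F⁻, N³⁻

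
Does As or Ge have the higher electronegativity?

As

Smaller atoms with higher effective nuclear charge are more electronegative.
All lie in period 4, so electronegativity increases left to right.
So As has the higher electronegativity (As > Ge).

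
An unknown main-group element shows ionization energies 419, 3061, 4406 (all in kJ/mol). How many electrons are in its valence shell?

1

Look for the largest jump between consecutive ionization energies: IE2/IE1 ≈ 7.3, far larger than any earlier ratio.
That jump marks the point where a core electron is being removed. So the atom has 1 valence electron.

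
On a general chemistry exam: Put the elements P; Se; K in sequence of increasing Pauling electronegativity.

P is in period 3, group 15; K is in period 4, group 1; Se is in period 4, group 16.
EN rises left→right (higher Z_eff, smaller atoms) and falls top→bottom (larger, more shielded atoms).
Neither a single period nor a single group — weigh both effects.
P > K: relative to K, both the across-period and down-group shifts push P's electronegativity up.
Se > P: the two effects oppose for this pair; the across-period effect wins (2.55 vs 2.19).
Approximate values (Pauling): P 2.19, K 0.82, Se 2.55.
So from lowest to highest: K < P < Se.

K < P < Se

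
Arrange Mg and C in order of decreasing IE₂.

Consider each +1 ion: Mg⁺ still has 1 valence electron; C⁺ still has 3 valence electrons.
All are still removing valence electrons, so compare the +1 ions as you would atoms: IE_2 generally rises across a period (higher Z_eff) and falls down a group (larger shell), subject to the usual subshell exceptions.
Valence configurations: Mg⁺ [Ne]3s¹, C⁺ [He]2s²2p¹.
The numbers (kJ/mol): Mg 1451, C 2353.
Hence IE_2: Mg < C.

C, Mg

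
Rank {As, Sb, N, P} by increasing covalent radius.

N < P < As < Sb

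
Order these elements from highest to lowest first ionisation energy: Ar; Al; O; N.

Ar, N, O, Al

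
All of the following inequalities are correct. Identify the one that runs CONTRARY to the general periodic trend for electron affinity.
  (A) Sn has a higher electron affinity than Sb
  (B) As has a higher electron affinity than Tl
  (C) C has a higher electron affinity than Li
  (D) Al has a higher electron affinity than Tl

The general trend: electron affinity increases across a period and decreases down a group.
(A) Sn (period 5, group 14) vs Sb (period 5, group 15): the stated order contradicts the simple trend.
(B) As (period 4, group 15) vs Tl (period 6, group 13): the stated order agrees with the simple trend.
(C) C (period 2, group 14) vs Li (period 2, group 1): the stated order agrees with the simple trend.
(D) Al (period 3, group 13) vs Tl (period 6, group 13): the stated order agrees with the simple trend.
The exception is (A): adding an electron to Sb's half-filled 5p³ is unfavourable, so Sn has the more exothermic EA.

(A)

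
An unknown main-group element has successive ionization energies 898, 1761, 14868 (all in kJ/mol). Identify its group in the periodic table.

Group 2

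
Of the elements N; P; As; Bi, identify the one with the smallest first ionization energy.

N is in period 2, group 15; P is in period 3, group 15; As is in period 4, group 15; Bi is in period 6, group 15.
First ionization energy rises across a period (greater Z_eff holds electrons more tightly) and falls down a group (valence electrons are farther from the nucleus).
All are in group 15, so first ionization energy increases up the group.
The smallest first ionization energy among these belongs to Bi.

Bi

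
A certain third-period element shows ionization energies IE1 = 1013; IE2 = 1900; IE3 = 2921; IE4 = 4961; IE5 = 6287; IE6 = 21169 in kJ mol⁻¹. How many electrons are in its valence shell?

5

Look for the largest jump between consecutive ionization energies: IE6/IE5 ≈ 3.4, far larger than any earlier ratio.
That jump marks the point where a core electron is being removed. So the atom has 5 valence electrons.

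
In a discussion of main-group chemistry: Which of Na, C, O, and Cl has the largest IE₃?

After 2 electrons have been removed, what remains? Na²⁺ is already 1 electron into the core; C²⁺ still has 2 valence electrons; O²⁺ still has 4 valence electrons; Cl²⁺ still has 5 valence electrons.
Pulling an electron out of a noble-gas core costs far more than removing a remaining valence electron, so Na sits at the high end of IE_3.
Valence configurations: C²⁺ [He]2s², O²⁺ [He]2s²2p², Cl²⁺ [Ne]3s²3p³.
The numbers (kJ/mol): Na 6910, C 4620, O 5300, Cl 3822.
Hence IE_3: Cl < C < O < Na.

Na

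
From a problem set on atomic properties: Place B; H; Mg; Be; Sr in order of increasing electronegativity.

Sr < Mg < Be < B < H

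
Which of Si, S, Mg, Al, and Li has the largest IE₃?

IE_3 is the cost of taking one more electron from the +2 cation: Si²⁺ still has 2 valence electrons; S²⁺ still has 4 valence electrons; Mg²⁺ is the bare [Ne] core; Al²⁺ still has 1 valence electron; Li²⁺ is already 1 electron into the core.
Breaking into a closed-shell core is much more expensive than removing a leftover valence electron — Mg and Li have the largest IE_3 here.
Valence configurations: Si²⁺ [Ne]3s², S²⁺ [Ne]3s²3p², Al²⁺ [Ne]3s¹.
Approximate IE_3 values (kJ/mol): Si 3232, S 3357, Mg 7733, Al 2745, Li 11815.
Overall IE_3 order: Al < Si < S < Mg < Li.

Li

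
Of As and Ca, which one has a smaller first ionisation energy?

IE₁ increases left→right with effective nuclear charge and decreases top→bottom as the valence shell moves farther out.
All lie in period 4, so first ionization energy increases left to right.
So Ca has the smaller first ionisation energy (Ca < As).

Ca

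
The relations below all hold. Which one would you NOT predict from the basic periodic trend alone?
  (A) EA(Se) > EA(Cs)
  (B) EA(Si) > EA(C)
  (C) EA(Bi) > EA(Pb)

The general trend: electron affinity increases across a period and decreases down a group.
(A) Se (period 4, group 16) vs Cs (period 6, group 1): the stated order agrees with the simple trend.
(B) Si (period 3, group 14) vs C (period 2, group 14): the stated order contradicts the simple trend.
(C) Bi (period 6, group 15) vs Pb (period 6, group 14): the stated order agrees with the simple trend.
The exception is (B): Si's larger, more diffuse 3p orbitals accept an added electron slightly more readily than C's compact 2p.

(B)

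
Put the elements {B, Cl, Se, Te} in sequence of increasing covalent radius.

B, Cl, Se, Te

B is in period 2, group 13; Cl is in period 3, group 17; Se is in period 4, group 16; Te is in period 5, group 16.
Moving right in a period, electrons are added to the same shell under a stronger nuclear pull, so atoms get smaller; moving down, a new shell is opened and atoms get larger.
These span different periods and groups, so the two trends combine.
Cl > B: the two effects oppose for this pair; the down-group effect wins (99 vs 85 pm).
Se > Cl: both effects reinforce here, so Se is clearly the larger of the two.
Te > Se: they share group 16; the group trend gives Te the larger value.
Approximate values (pm): B 85, Cl 99, Se 116, Te 136.
So from smallest to largest: B < Cl < Se < Te.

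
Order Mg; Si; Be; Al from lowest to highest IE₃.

Al, Si, Mg, Be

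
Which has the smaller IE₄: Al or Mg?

After 3 electrons have been removed, what remains? Al³⁺ is the bare [Ne] core; Mg³⁺ is already 1 electron into the core.
All of these are removing an electron from a noble-gas core or deeper; the smaller core (lower principal quantum number) is held far more tightly, and within a period the higher nuclear charge binds the same core more tightly.
Approximate IE_4 values (kJ/mol): Al 11577, Mg 10543.
Overall IE_4 order: Mg < Al.

Mg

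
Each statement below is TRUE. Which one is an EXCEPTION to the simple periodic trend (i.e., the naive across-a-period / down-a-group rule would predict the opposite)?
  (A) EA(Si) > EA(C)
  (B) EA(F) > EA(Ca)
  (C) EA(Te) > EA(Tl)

The general trend: electron affinity increases across a period and decreases down a group.
(A) Si (period 3, group 14) vs C (period 2, group 14): the stated order contradicts the simple trend.
(B) F (period 2, group 17) vs Ca (period 4, group 2): the stated order agrees with the simple trend.
(C) Te (period 5, group 16) vs Tl (period 6, group 13): the stated order agrees with the simple trend.
The exception is (A): Si's larger, more diffuse 3p orbitals accept an added electron slightly more readily than C's compact 2p.

(A)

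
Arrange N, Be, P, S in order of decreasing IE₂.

IE_2 is the cost of taking one more electron from the +1 cation: N⁺ still has 4 valence electrons; Be⁺ still has 1 valence electron; P⁺ still has 4 valence electrons; S⁺ still has 5 valence electrons.
All are still removing valence electrons, so compare the +1 ions as you would atoms: IE_2 generally rises across a period (higher Z_eff) and falls down a group (larger shell), subject to the usual subshell exceptions.
Valence configurations: N⁺ [He]2s²2p², Be⁺ [He]2s¹, P⁺ [Ne]3s²3p², S⁺ [Ne]3s²3p³.
Tabulated IE_2 (kJ/mol): N 2856, Be 1757, P 1907, S 2252.
So the second ionization energies run Be < P < S < N.

N > S > P > Be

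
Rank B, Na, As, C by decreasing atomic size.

Na > As > B > C

Radius decreases left→right (rising Z_eff, same n) and increases top→bottom (higher n).
Neither a single period nor a single group — weigh both effects.
B > C: B lies to the left of C in period 2, so the across-period effect alone puts B larger.
As > B: the two effects oppose for this pair; the down-group effect wins (121 vs 85 pm).
Na > As: the two effects oppose for this pair; the across-period effect wins (155 vs 121 pm).
Tabulated atomic radius (pm): B 85, C 75, Na 155, As 121.
So from largest to smallest: Na > As > B > C.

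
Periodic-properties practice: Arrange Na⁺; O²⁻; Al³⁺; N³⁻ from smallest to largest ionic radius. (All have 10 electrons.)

All of these have 10 electrons, so size is governed by nuclear charge alone: the more protons, the stronger the pull on the same electron cloud, and the smaller the ion.
Nuclear charges: Al³⁺ (Z=13), Na⁺ (Z=11), O²⁻ (Z=8), N³⁻ (Z=7).
Smallest to largest: Al³⁺ < Na⁺ < O²⁻ < N³⁻.

Al³⁺, Na⁺, O²⁻, N³⁻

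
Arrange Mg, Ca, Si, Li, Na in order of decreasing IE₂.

After 1 electron has been removed, what remains? Mg⁺ still has 1 valence electron; Ca⁺ still has 1 valence electron; Si⁺ still has 3 valence electrons; Li⁺ is the bare [He] core; Na⁺ is the bare [Ne] core.
Breaking into a closed-shell core is much more expensive than removing a leftover valence electron — Na and Li have the largest IE_2 here.
Valence configurations: Mg⁺ [Ne]3s¹, Ca⁺ [Ar]4s¹, Si⁺ [Ne]3s²3p¹.
The numbers (kJ/mol): Mg 1451, Ca 1145, Si 1577, Li 7298, Na 4562.
Overall IE_2 order: Ca < Mg < Si < Na < Li.

Li, Na, Si, Mg, Ca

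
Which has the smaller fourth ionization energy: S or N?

S

Consider each +3 ion: S³⁺ still has 3 valence electrons; N³⁺ still has 2 valence electrons.
All are still removing valence electrons, so compare the +3 ions as you would atoms: IE_4 generally rises across a period (higher Z_eff) and falls down a group (larger shell), subject to the usual subshell exceptions.
Valence configurations: S³⁺ [Ne]3s²3p¹, N³⁺ [He]2s².
The numbers (kJ/mol): S 4556, N 7475.
Putting it together, IE_4: S < N.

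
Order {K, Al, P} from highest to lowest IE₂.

K, P, Al

The second ionization energy removes an electron from the +1 ion. For each element: K⁺ is the bare [Ar] core; Al⁺ still has 2 valence electrons; P⁺ still has 4 valence electrons.
Core electrons are held far more tightly than valence electrons, so K tops the IE_2 order.
Valence configurations: Al⁺ [Ne]3s², P⁺ [Ne]3s²3p².
Approximate IE_2 values (kJ/mol): K 3052, Al 1817, P 1907.
Putting it together, IE_2: Al < P < K.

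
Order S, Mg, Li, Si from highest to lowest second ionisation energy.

IE_2 is the cost of taking one more electron from the +1 cation: S⁺ still has 5 valence electrons; Mg⁺ still has 1 valence electron; Li⁺ is the bare [He] core; Si⁺ still has 3 valence electrons.
Breaking into a closed-shell core is much more expensive than removing a leftover valence electron — Li has the largest IE_2 here.
Valence configurations: S⁺ [Ne]3s²3p³, Mg⁺ [Ne]3s¹, Si⁺ [Ne]3s²3p¹.
Tabulated IE_2 (kJ/mol): S 2252, Mg 1451, Li 7298, Si 1577.
So the second ionization energies run Mg < Si < S < Li.

Li > S > Si > Mg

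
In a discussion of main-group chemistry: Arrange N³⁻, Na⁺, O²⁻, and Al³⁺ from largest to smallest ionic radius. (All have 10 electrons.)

All of these have 10 electrons, so size is governed by nuclear charge alone: the more protons, the stronger the pull on the same electron cloud, and the smaller the ion.
Nuclear charges: Al³⁺ (Z=13), Na⁺ (Z=11), O²⁻ (Z=8), N³⁻ (Z=7).
Largest to smallest: N³⁻ > O²⁻ > Na⁺ > Al³⁺.

N³⁻ > O²⁻ > Na⁺ > Al³⁺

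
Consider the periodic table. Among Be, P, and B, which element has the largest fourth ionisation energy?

B

The fourth ionization energy removes an electron from the +3 ion. For each element: Be³⁺ is already 1 electron into the core; P³⁺ still has 2 valence electrons; B³⁺ is the bare [He] core.
Breaking into a closed-shell core is much more expensive than removing a leftover valence electron — Be and B have the largest IE_4 here.
Tabulated IE_4 (kJ/mol): Be 21007, P 4964, B 25026.
So the fourth ionization energies run P < Be < B.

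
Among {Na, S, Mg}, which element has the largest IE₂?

After 1 electron has been removed, what remains? Na⁺ is the bare [Ne] core; S⁺ still has 5 valence electrons; Mg⁺ still has 1 valence electron.
Core electrons are held far more tightly than valence electrons, so Na tops the IE_2 order.
Valence configurations: S⁺ [Ne]3s²3p³, Mg⁺ [Ne]3s¹.
The numbers (kJ/mol): Na 4562, S 2252, Mg 1451.
Hence IE_2: Mg < S < Na.

Na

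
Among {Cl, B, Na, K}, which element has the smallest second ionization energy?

Cl

IE_2 is the cost of taking one more electron from the +1 cation: Cl⁺ still has 6 valence electrons; B⁺ still has 2 valence electrons; Na⁺ is the bare [Ne] core; K⁺ is the bare [Ar] core.
Breaking into a closed-shell core is much more expensive than removing a leftover valence electron — K and Na have the largest IE_2 here.
Valence configurations: Cl⁺ [Ne]3s²3p⁴, B⁺ [He]2s².
The numbers (kJ/mol): Cl 2298, B 2427, Na 4562, K 3052.
So the second ionization energies run Cl < B < K < Na.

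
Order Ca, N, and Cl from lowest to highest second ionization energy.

Ca < Cl < N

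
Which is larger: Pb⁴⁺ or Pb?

Pb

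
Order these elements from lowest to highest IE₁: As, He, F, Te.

Te, As, F, He

He is in period 1, group 18; F is in period 2, group 17; As is in period 4, group 15; Te is in period 5, group 16.
IE₁ increases left→right with effective nuclear charge and decreases top→bottom as the valence shell moves farther out.
Here both period and group differ, so the two effects have to be weighed against each other.
As > Te: the two effects oppose for this pair; the down-group effect wins (947 vs 869 kJ/mol).
F > As: both effects reinforce here, so F is clearly the higher of the two.
He > F: relative to F, both the across-period and down-group shifts push He's first ionization energy up.
Approximate values (kJ/mol): He 2372, F 1681, As 947, Te 869.
So from lowest to highest: Te < As < F < He.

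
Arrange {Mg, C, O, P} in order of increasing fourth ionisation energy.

IE_4 is the cost of taking one more electron from the +3 cation: Mg³⁺ is already 1 electron into the core; C³⁺ still has 1 valence electron; O³⁺ still has 3 valence electrons; P³⁺ still has 2 valence electrons.
Core electrons are held far more tightly than valence electrons, so Mg tops the IE_4 order.
Valence configurations: C³⁺ [He]2s¹, O³⁺ [He]2s²2p¹, P³⁺ [Ne]3s².
Approximate IE_4 values (kJ/mol): Mg 10543, C 6223, O 7469, P 4964.
So the fourth ionization energies run P < C < O < Mg.

P, C, O, Mg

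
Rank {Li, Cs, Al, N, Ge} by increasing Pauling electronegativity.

Cs < Li < Al < Ge < N

Li is in period 2, group 1; N is in period 2, group 15; Al is in period 3, group 13; Ge is in period 4, group 14; Cs is in period 6, group 1.
Atoms toward the upper right of the periodic table pull bonding electrons most strongly.
Neither a single period nor a single group — weigh both effects.
Li > Cs: they share group 1; the group trend gives Li the larger value.
Al > Li: period and group pull opposite ways; the across-period shift dominates (1.61 vs 0.98).
Ge > Al: the two effects oppose for this pair; the across-period effect wins (2.01 vs 1.61).
N > Ge: both effects reinforce here, so N is clearly the higher of the two.
Tabulated electronegativity (Pauling): Li 0.98, N 3.04, Al 1.61, Ge 2.01, Cs 0.79.
So from lowest to highest: Cs < Li < Al < Ge < N.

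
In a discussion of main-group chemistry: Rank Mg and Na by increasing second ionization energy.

Mg, Na

Consider each +1 ion: Mg⁺ still has 1 valence electron; Na⁺ is the bare [Ne] core.
Breaking into a closed-shell core is much more expensive than removing a leftover valence electron — Na has the largest IE_2 here.
The numbers (kJ/mol): Mg 1451, Na 4562.
Putting it together, IE_2: Mg < Na.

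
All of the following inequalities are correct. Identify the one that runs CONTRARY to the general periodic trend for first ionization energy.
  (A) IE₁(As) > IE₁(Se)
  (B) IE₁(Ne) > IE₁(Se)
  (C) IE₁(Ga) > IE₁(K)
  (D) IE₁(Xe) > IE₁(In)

(A)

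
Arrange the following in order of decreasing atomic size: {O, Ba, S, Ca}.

Moving right in a period, electrons are added to the same shell under a stronger nuclear pull, so atoms get smaller; moving down, a new shell is opened and atoms get larger.
Here both period and group differ, so the two effects have to be weighed against each other.
S > O: S sits below O in group 16, so the down-group effect alone puts S larger.
Ca > S: both effects reinforce here, so Ca is clearly the larger of the two.
Ba > Ca: they share group 2; the group trend gives Ba the larger value.
Approximate values (pm): O 63, S 103, Ca 171, Ba 196.
So from largest to smallest: Ba > Ca > S > O.

Ba > Ca > S > O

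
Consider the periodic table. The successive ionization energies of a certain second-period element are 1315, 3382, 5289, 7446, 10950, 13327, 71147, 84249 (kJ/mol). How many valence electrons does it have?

6

Look for the largest jump between consecutive ionization energies: IE7/IE6 ≈ 5.3, far larger than any earlier ratio.
That jump marks the point where a core electron is being removed. So the atom has 6 valence electrons.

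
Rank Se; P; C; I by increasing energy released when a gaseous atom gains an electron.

C is in period 2, group 14; P is in period 3, group 15; Se is in period 4, group 16; I is in period 5, group 17.
Electron affinity generally becomes more exothermic across a period toward the halogens and less exothermic down a group.
A diagonal step moves right (one effect) and down (the opposite effect) at once.
C > P: period and group pull opposite ways; the down-group shift dominates (122 vs 72 kJ/mol).
Se > C: the two effects oppose for this pair; the across-period effect wins (195 vs 122 kJ/mol).
I > Se: period and group pull opposite ways; the across-period shift dominates (295 vs 195 kJ/mol).
For reference (kJ/mol): C 122, P 72, Se 195, I 295.
So from lowest to highest: P < C < Se < I.

P, C, Se, I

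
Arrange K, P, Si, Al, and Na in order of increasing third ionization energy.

Al, P, Si, K, Na

Consider each +2 ion: K²⁺ is already 1 electron into the core; P²⁺ still has 3 valence electrons; Si²⁺ still has 2 valence electrons; Al²⁺ still has 1 valence electron; Na²⁺ is already 1 electron into the core.
Core electrons are held far more tightly than valence electrons, so K and Na top the IE_3 order.
Valence configurations: P²⁺ [Ne]3s²3p¹, Si²⁺ [Ne]3s², Al²⁺ [Ne]3s¹.
P²⁺ loses a lone 3p electron whereas Si²⁺ must break into a filled 3s² pair, so IE_3(Si) > IE_3(P) even though P has the higher nuclear charge.
The numbers (kJ/mol): K 4420, P 2914, Si 3232, Al 2745, Na 6910.
So the third ionization energies run Al < P < Si < K < Na.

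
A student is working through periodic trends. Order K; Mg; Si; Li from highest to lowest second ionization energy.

The second ionization energy removes an electron from the +1 ion. For each element: K⁺ is the bare [Ar] core; Mg⁺ still has 1 valence electron; Si⁺ still has 3 valence electrons; Li⁺ is the bare [He] core.
Pulling an electron out of a noble-gas core costs far more than removing a remaining valence electron, so K and Li sit at the high end of IE_2.
Valence configurations: Mg⁺ [Ne]3s¹, Si⁺ [Ne]3s²3p¹.
Tabulated IE_2 (kJ/mol): K 3052, Mg 1451, Si 1577, Li 7298.
Overall IE_2 order: Mg < Si < K < Li.

Li, K, Si, Mg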